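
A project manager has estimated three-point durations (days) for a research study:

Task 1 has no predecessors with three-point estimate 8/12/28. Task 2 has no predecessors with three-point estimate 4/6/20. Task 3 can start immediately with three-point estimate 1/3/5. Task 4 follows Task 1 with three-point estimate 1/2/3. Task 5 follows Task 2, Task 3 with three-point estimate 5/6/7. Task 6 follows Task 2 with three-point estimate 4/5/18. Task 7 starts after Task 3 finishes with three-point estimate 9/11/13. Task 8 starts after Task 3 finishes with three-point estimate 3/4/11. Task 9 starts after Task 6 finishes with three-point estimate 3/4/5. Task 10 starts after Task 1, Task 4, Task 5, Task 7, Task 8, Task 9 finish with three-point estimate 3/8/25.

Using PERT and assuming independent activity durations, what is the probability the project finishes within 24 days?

0.164

te_Task 1 = (8 + 4·12 + 28)/6 = 84/6 = 14; σ²_Task 1 = ((28−8)/6)² = 11.111
te_Task 2 = (4 + 4·6 + 20)/6 = 48/6 = 8; σ²_Task 2 = ((20−4)/6)² = 7.111
te_Task 3 = (1 + 4·3 + 5)/6 = 18/6 = 3; σ²_Task 3 = ((5−1)/6)² = 0.444
te_Task 4 = (1 + 4·2 + 3)/6 = 12/6 = 2; σ²_Task 4 = ((3−1)/6)² = 0.111
te_Task 5 = (5 + 4·6 + 7)/6 = 36/6 = 6; σ²_Task 5 = ((7−5)/6)² = 0.111
te_Task 6 = (4 + 4·5 + 18)/6 = 42/6 = 7; σ²_Task 6 = ((18−4)/6)² = 5.444
te_Task 7 = (9 + 4·11 + 13)/6 = 66/6 = 11; σ²_Task 7 = ((13−9)/6)² = 0.444
te_Task 8 = (3 + 4·4 + 11)/6 = 30/6 = 5; σ²_Task 8 = ((11−3)/6)² = 1.778
te_Task 9 = (3 + 4·4 + 5)/6 = 24/6 = 4; σ²_Task 9 = ((5−3)/6)² = 0.111
te_Task 10 = (3 + 4·8 + 25)/6 = 60/6 = 10; σ²_Task 10 = ((25−3)/6)² = 13.444

Forward pass:
ES_Task 1 = 0; EF_Task 1 = 14
ES_Task 2 = 0; EF_Task 2 = 8
ES_Task 3 = 0; EF_Task 3 = 3
ES_Task 4 = 14; EF_Task 4 = 14+2 = 16
ES_Task 5 = max(EF_Task 2=8, EF_Task 3=3) = 8; EF_Task 5 = 8+6 = 14
ES_Task 6 = 8; EF_Task 6 = 8+7 = 15
ES_Task 7 = 3; EF_Task 7 = 3+11 = 14
ES_Task 8 = 3; EF_Task 8 = 3+5 = 8
ES_Task 9 = 15; EF_Task 9 = 15+4 = 19
ES_Task 10 = max(EF_Task 1=14, EF_Task 4=16, EF_Task 5=14, EF_Task 7=14, EF_Task 8=8, EF_Task 9=19) = 19; EF_Task 10 = 19+10 = 29
Expected project duration μ = 29 days. Critical path: Task 2 → Task 6 → Task 9 → Task 10.

Variance along critical path = 7.111 + 5.444 + 0.111 + 13.444 = 26.111; σ = √26.111 = 5.110 days.
Z = (24 − 29) / 5.110 = -0.978
P(T ≤ 24) = Φ(-0.978) ≈ 0.164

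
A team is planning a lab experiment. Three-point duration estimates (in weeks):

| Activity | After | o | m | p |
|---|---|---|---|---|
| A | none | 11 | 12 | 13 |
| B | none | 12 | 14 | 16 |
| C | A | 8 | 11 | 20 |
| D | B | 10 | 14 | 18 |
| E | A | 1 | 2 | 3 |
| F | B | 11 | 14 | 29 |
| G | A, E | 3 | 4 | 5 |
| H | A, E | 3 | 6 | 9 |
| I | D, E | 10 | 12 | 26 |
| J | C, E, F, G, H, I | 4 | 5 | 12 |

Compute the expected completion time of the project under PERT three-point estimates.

48 weeks

te_A = (11 + 4·12 + 13)/6 = 72/6 = 12
te_B = (12 + 4·14 + 16)/6 = 84/6 = 14
te_C = (8 + 4·11 + 20)/6 = 72/6 = 12
te_D = (10 + 4·14 + 18)/6 = 84/6 = 14
te_E = (1 + 4·2 + 3)/6 = 12/6 = 2
te_F = (11 + 4·14 + 29)/6 = 96/6 = 16
te_G = (3 + 4·4 + 5)/6 = 24/6 = 4
te_H = (3 + 4·6 + 9)/6 = 36/6 = 6
te_I = (10 + 4·12 + 26)/6 = 84/6 = 14
te_J = (4 + 4·5 + 12)/6 = 36/6 = 6

Forward pass:
ES_A = 0; EF_A = 12
ES_B = 0; EF_B = 14
ES_C = 12; EF_C = 12+12 = 24
ES_D = 14; EF_D = 14+14 = 28
ES_E = 12; EF_E = 12+2 = 14
ES_F = 14; EF_F = 14+16 = 30
ES_G = max(EF_A=12, EF_E=14) = 14; EF_G = 14+4 = 18
ES_H = max(EF_A=12, EF_E=14) = 14; EF_H = 14+6 = 20
ES_I = max(EF_D=28, EF_E=14) = 28; EF_I = 28+14 = 42
ES_J = max(EF_C=24, EF_E=14, EF_F=30, EF_G=18, EF_H=20, EF_I=42) = 42; EF_J = 42+6 = 48
Expected project duration μ = 48 weeks. Critical path: B → D → I → J.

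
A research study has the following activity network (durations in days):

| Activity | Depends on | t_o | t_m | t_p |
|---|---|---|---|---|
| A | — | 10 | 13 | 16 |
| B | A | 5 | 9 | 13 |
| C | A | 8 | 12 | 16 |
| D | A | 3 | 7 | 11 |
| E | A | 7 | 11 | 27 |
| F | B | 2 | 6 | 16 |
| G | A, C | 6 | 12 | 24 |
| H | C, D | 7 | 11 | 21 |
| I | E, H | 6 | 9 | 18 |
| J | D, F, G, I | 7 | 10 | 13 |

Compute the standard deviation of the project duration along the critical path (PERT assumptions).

te_A = (10 + 4·13 + 16)/6 = 78/6 = 13; σ²_A = ((16−10)/6)² = 1.000
te_B = (5 + 4·9 + 13)/6 = 54/6 = 9; σ²_B = ((13−5)/6)² = 1.778
te_C = (8 + 4·12 + 16)/6 = 72/6 = 12; σ²_C = ((16−8)/6)² = 1.778
te_D = (3 + 4·7 + 11)/6 = 42/6 = 7; σ²_D = ((11−3)/6)² = 1.778
te_E = (7 + 4·11 + 27)/6 = 78/6 = 13; σ²_E = ((27−7)/6)² = 11.111
te_F = (2 + 4·6 + 16)/6 = 42/6 = 7; σ²_F = ((16−2)/6)² = 5.444
te_G = (6 + 4·12 + 24)/6 = 78/6 = 13; σ²_G = ((24−6)/6)² = 9.000
te_H = (7 + 4·11 + 21)/6 = 72/6 = 12; σ²_H = ((21−7)/6)² = 5.444
te_I = (6 + 4·9 + 18)/6 = 60/6 = 10; σ²_I = ((18−6)/6)² = 4.000
te_J = (7 + 4·10 + 13)/6 = 60/6 = 10; σ²_J = ((13−7)/6)² = 1.000

Forward pass:
ES_A = 0; EF_A = 13
ES_B = 13; EF_B = 13+9 = 22
ES_C = 13; EF_C = 13+12 = 25
ES_D = 13; EF_D = 13+7 = 20
ES_E = 13; EF_E = 13+13 = 26
ES_F = 22; EF_F = 22+7 = 29
ES_G = max(EF_A=13, EF_C=25) = 25; EF_G = 25+13 = 38
ES_H = max(EF_C=25, EF_D=20) = 25; EF_H = 25+12 = 37
ES_I = max(EF_E=26, EF_H=37) = 37; EF_I = 37+10 = 47
ES_J = max(EF_D=20, EF_F=29, EF_G=38, EF_I=47) = 47; EF_J = 47+10 = 57
Expected project duration μ = 57 days. Critical path: A → C → H → I → J.

Variance along critical path = 1.000 + 1.778 + 5.444 + 4.000 + 1.000 = 13.222
σ = √13.222 = 3.636 days

3.64 days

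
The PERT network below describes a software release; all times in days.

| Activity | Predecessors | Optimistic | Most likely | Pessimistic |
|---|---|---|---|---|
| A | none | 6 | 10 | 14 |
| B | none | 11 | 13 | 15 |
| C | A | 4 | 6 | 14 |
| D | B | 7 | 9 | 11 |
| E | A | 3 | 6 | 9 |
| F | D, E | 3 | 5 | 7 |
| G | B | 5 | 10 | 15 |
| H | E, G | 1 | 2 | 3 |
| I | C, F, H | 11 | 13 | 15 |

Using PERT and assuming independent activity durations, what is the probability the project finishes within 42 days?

0.933

te_A = (6 + 4·10 + 14)/6 = 60/6 = 10; σ²_A = ((14−6)/6)² = 1.778
te_B = (11 + 4·13 + 15)/6 = 78/6 = 13; σ²_B = ((15−11)/6)² = 0.444
te_C = (4 + 4·6 + 14)/6 = 42/6 = 7; σ²_C = ((14−4)/6)² = 2.778
te_D = (7 + 4·9 + 11)/6 = 54/6 = 9; σ²_D = ((11−7)/6)² = 0.444
te_E = (3 + 4·6 + 9)/6 = 36/6 = 6; σ²_E = ((9−3)/6)² = 1.000
te_F = (3 + 4·5 + 7)/6 = 30/6 = 5; σ²_F = ((7−3)/6)² = 0.444
te_G = (5 + 4·10 + 15)/6 = 60/6 = 10; σ²_G = ((15−5)/6)² = 2.778
te_H = (1 + 4·2 + 3)/6 = 12/6 = 2; σ²_H = ((3−1)/6)² = 0.111
te_I = (11 + 4·13 + 15)/6 = 78/6 = 13; σ²_I = ((15−11)/6)² = 0.444

Forward pass:
ES_A = 0; EF_A = 10
ES_B = 0; EF_B = 13
ES_C = 10; EF_C = 10+7 = 17
ES_D = 13; EF_D = 13+9 = 22
ES_E = 10; EF_E = 10+6 = 16
ES_F = max(EF_D=22, EF_E=16) = 22; EF_F = 22+5 = 27
ES_G = 13; EF_G = 13+10 = 23
ES_H = max(EF_E=16, EF_G=23) = 23; EF_H = 23+2 = 25
ES_I = max(EF_C=17, EF_F=27, EF_H=25) = 27; EF_I = 27+13 = 40
Expected project duration μ = 40 days. Critical path: B → D → F → I.

Variance along critical path = 0.444 + 0.444 + 0.444 + 0.444 = 1.778; σ = √1.778 = 1.333 days.
Z = (42 − 40) / 1.333 = 1.500
P(T ≤ 42) = Φ(1.500) ≈ 0.933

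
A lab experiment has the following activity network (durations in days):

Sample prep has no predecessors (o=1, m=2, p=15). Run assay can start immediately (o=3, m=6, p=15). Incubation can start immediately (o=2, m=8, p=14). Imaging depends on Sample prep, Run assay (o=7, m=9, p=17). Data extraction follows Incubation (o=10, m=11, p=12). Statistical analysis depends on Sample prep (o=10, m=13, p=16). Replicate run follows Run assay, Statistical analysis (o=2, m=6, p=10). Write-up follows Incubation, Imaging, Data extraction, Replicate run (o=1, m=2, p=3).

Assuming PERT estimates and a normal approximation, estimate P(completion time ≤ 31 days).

0.981

te_Sample prep = (1 + 4·2 + 15)/6 = 24/6 = 4; σ²_Sample prep = ((15−1)/6)² = 5.444
te_Run assay = (3 + 4·6 + 15)/6 = 42/6 = 7; σ²_Run assay = ((15−3)/6)² = 4.000
te_Incubation = (2 + 4·8 + 14)/6 = 48/6 = 8; σ²_Incubation = ((14−2)/6)² = 4.000
te_Imaging = (7 + 4·9 + 17)/6 = 60/6 = 10; σ²_Imaging = ((17−7)/6)² = 2.778
te_Data extraction = (10 + 4·11 + 12)/6 = 66/6 = 11; σ²_Data extraction = ((12−10)/6)² = 0.111
te_Statistical analysis = (10 + 4·13 + 16)/6 = 78/6 = 13; σ²_Statistical analysis = ((16−10)/6)² = 1.000
te_Replicate run = (2 + 4·6 + 10)/6 = 36/6 = 6; σ²_Replicate run = ((10−2)/6)² = 1.778
te_Write-up = (1 + 4·2 + 3)/6 = 12/6 = 2; σ²_Write-up = ((3−1)/6)² = 0.111

Forward pass:
ES_Sample prep = 0; EF_Sample prep = 4
ES_Run assay = 0; EF_Run assay = 7
ES_Incubation = 0; EF_Incubation = 8
ES_Imaging = max(EF_Sample prep=4, EF_Run assay=7) = 7; EF_Imaging = 7+10 = 17
ES_Data extraction = 8; EF_Data extraction = 8+11 = 19
ES_Statistical analysis = 4; EF_Statistical analysis = 4+13 = 17
ES_Replicate run = max(EF_Run assay=7, EF_Statistical analysis=17) = 17; EF_Replicate run = 17+6 = 23
ES_Write-up = max(EF_Incubation=8, EF_Imaging=17, EF_Data extraction=19, EF_Replicate run=23) = 23; EF_Write-up = 23+2 = 25
Expected project duration μ = 25 days. Critical path: Sample prep → Statistical analysis → Replicate run → Write-up.

Variance along critical path = 5.444 + 1.000 + 1.778 + 0.111 = 8.333; σ = √8.333 = 2.887 days.
Z = (31 − 25) / 2.887 = 2.078
P(T ≤ 31) = Φ(2.078) ≈ 0.981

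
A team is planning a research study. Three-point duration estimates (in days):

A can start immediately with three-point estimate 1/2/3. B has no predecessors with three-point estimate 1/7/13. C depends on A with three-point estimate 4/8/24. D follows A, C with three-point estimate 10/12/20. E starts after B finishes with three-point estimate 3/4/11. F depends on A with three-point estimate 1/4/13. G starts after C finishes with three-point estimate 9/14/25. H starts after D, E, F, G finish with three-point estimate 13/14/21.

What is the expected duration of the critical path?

42 days

te_A = (1 + 4·2 + 3)/6 = 12/6 = 2
te_B = (1 + 4·7 + 13)/6 = 42/6 = 7
te_C = (4 + 4·8 + 24)/6 = 60/6 = 10
te_D = (10 + 4·12 + 20)/6 = 78/6 = 13
te_E = (3 + 4·4 + 11)/6 = 30/6 = 5
te_F = (1 + 4·4 + 13)/6 = 30/6 = 5
te_G = (9 + 4·14 + 25)/6 = 90/6 = 15
te_H = (13 + 4·14 + 21)/6 = 90/6 = 15

Forward pass:
ES_A = 0; EF_A = 2
ES_B = 0; EF_B = 7
ES_C = 2; EF_C = 2+10 = 12
ES_D = max(EF_A=2, EF_C=12) = 12; EF_D = 12+13 = 25
ES_E = 7; EF_E = 7+5 = 12
ES_F = 2; EF_F = 2+5 = 7
ES_G = 12; EF_G = 12+15 = 27
ES_H = max(EF_D=25, EF_E=12, EF_F=7, EF_G=27) = 27; EF_H = 27+15 = 42
Expected project duration μ = 42 days. Critical path: A → C → G → H.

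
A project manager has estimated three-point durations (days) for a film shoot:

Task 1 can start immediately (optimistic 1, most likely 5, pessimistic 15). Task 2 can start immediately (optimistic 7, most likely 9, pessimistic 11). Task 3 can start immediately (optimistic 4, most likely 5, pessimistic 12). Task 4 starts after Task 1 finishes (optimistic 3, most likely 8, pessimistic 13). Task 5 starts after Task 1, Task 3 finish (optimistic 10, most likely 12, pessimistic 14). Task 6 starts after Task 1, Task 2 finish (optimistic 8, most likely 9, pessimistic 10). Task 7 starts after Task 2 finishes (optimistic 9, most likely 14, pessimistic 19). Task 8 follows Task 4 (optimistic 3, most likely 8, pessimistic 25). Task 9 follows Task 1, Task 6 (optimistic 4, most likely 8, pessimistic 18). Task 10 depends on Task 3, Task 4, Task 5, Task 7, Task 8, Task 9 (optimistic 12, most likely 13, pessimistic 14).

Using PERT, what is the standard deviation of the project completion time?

te_Task 1 = (1 + 4·5 + 15)/6 = 36/6 = 6; σ²_Task 1 = ((15−1)/6)² = 5.444
te_Task 2 = (7 + 4·9 + 11)/6 = 54/6 = 9; σ²_Task 2 = ((11−7)/6)² = 0.444
te_Task 3 = (4 + 4·5 + 12)/6 = 36/6 = 6; σ²_Task 3 = ((12−4)/6)² = 1.778
te_Task 4 = (3 + 4·8 + 13)/6 = 48/6 = 8; σ²_Task 4 = ((13−3)/6)² = 2.778
te_Task 5 = (10 + 4·12 + 14)/6 = 72/6 = 12; σ²_Task 5 = ((14−10)/6)² = 0.444
te_Task 6 = (8 + 4·9 + 10)/6 = 54/6 = 9; σ²_Task 6 = ((10−8)/6)² = 0.111
te_Task 7 = (9 + 4·14 + 19)/6 = 84/6 = 14; σ²_Task 7 = ((19−9)/6)² = 2.778
te_Task 8 = (3 + 4·8 + 25)/6 = 60/6 = 10; σ²_Task 8 = ((25−3)/6)² = 13.444
te_Task 9 = (4 + 4·8 + 18)/6 = 54/6 = 9; σ²_Task 9 = ((18−4)/6)² = 5.444
te_Task 10 = (12 + 4·13 + 14)/6 = 78/6 = 13; σ²_Task 10 = ((14−12)/6)² = 0.111

Forward pass:
ES_Task 1 = 0; EF_Task 1 = 6
ES_Task 2 = 0; EF_Task 2 = 9
ES_Task 3 = 0; EF_Task 3 = 6
ES_Task 4 = 6; EF_Task 4 = 6+8 = 14
ES_Task 5 = max(EF_Task 1=6, EF_Task 3=6) = 6; EF_Task 5 = 6+12 = 18
ES_Task 6 = max(EF_Task 1=6, EF_Task 2=9) = 9; EF_Task 6 = 9+9 = 18
ES_Task 7 = 9; EF_Task 7 = 9+14 = 23
ES_Task 8 = 14; EF_Task 8 = 14+10 = 24
ES_Task 9 = max(EF_Task 1=6, EF_Task 6=18) = 18; EF_Task 9 = 18+9 = 27
ES_Task 10 = max(EF_Task 3=6, EF_Task 4=14, EF_Task 5=18, EF_Task 7=23, EF_Task 8=24, EF_Task 9=27) = 27; EF_Task 10 = 27+13 = 40
Expected project duration μ = 40 days. Critical path: Task 2 → Task 6 → Task 9 → Task 10.

Variance along critical path = 0.444 + 0.111 + 5.444 + 0.111 = 6.111
σ = √6.111 = 2.472 days

2.47 days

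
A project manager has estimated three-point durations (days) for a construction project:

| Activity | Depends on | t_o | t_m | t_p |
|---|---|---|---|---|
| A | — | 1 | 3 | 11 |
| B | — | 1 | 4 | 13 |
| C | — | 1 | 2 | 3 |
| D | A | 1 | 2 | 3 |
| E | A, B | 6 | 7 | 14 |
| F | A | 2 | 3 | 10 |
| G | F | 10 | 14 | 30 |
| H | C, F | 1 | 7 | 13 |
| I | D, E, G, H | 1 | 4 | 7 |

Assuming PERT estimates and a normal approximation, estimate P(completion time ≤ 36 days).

0.975

te_A = (1 + 4·3 + 11)/6 = 24/6 = 4; σ²_A = ((11−1)/6)² = 2.778
te_B = (1 + 4·4 + 13)/6 = 30/6 = 5; σ²_B = ((13−1)/6)² = 4.000
te_C = (1 + 4·2 + 3)/6 = 12/6 = 2; σ²_C = ((3−1)/6)² = 0.111
te_D = (1 + 4·2 + 3)/6 = 12/6 = 2; σ²_D = ((3−1)/6)² = 0.111
te_E = (6 + 4·7 + 14)/6 = 48/6 = 8; σ²_E = ((14−6)/6)² = 1.778
te_F = (2 + 4·3 + 10)/6 = 24/6 = 4; σ²_F = ((10−2)/6)² = 1.778
te_G = (10 + 4·14 + 30)/6 = 96/6 = 16; σ²_G = ((30−10)/6)² = 11.111
te_H = (1 + 4·7 + 13)/6 = 42/6 = 7; σ²_H = ((13−1)/6)² = 4.000
te_I = (1 + 4·4 + 7)/6 = 24/6 = 4; σ²_I = ((7−1)/6)² = 1.000

Forward pass:
ES_A = 0; EF_A = 4
ES_B = 0; EF_B = 5
ES_C = 0; EF_C = 2
ES_D = 4; EF_D = 4+2 = 6
ES_E = max(EF_A=4, EF_B=5) = 5; EF_E = 5+8 = 13
ES_F = 4; EF_F = 4+4 = 8
ES_G = 8; EF_G = 8+16 = 24
ES_H = max(EF_C=2, EF_F=8) = 8; EF_H = 8+7 = 15
ES_I = max(EF_D=6, EF_E=13, EF_G=24, EF_H=15) = 24; EF_I = 24+4 = 28
Expected project duration μ = 28 days. Critical path: A → F → G → I.

Variance along critical path = 2.778 + 1.778 + 11.111 + 1.000 = 16.667; σ = √16.667 = 4.082 days.
Z = (36 − 28) / 4.082 = 1.960
P(T ≤ 36) = Φ(1.960) ≈ 0.975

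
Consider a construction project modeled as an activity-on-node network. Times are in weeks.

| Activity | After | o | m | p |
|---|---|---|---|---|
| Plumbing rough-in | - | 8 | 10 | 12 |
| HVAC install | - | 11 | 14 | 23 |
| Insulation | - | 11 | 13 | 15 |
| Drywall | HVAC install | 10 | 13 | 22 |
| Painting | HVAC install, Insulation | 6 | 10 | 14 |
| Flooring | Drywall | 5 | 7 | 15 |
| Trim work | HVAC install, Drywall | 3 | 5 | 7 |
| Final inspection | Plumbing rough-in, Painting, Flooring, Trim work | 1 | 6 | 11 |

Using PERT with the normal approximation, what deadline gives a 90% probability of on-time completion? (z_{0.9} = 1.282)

te_Plumbing rough-in = (8 + 4·10 + 12)/6 = 60/6 = 10; σ²_Plumbing rough-in = ((12−8)/6)² = 0.444
te_HVAC install = (11 + 4·14 + 23)/6 = 90/6 = 15; σ²_HVAC install = ((23−11)/6)² = 4.000
te_Insulation = (11 + 4·13 + 15)/6 = 78/6 = 13; σ²_Insulation = ((15−11)/6)² = 0.444
te_Drywall = (10 + 4·13 + 22)/6 = 84/6 = 14; σ²_Drywall = ((22−10)/6)² = 4.000
te_Painting = (6 + 4·10 + 14)/6 = 60/6 = 10; σ²_Painting = ((14−6)/6)² = 1.778
te_Flooring = (5 + 4·7 + 15)/6 = 48/6 = 8; σ²_Flooring = ((15−5)/6)² = 2.778
te_Trim work = (3 + 4·5 + 7)/6 = 30/6 = 5; σ²_Trim work = ((7−3)/6)² = 0.444
te_Final inspection = (1 + 4·6 + 11)/6 = 36/6 = 6; σ²_Final inspection = ((11−1)/6)² = 2.778

Forward pass:
ES_Plumbing rough-in = 0; EF_Plumbing rough-in = 10
ES_HVAC install = 0; EF_HVAC install = 15
ES_Insulation = 0; EF_Insulation = 13
ES_Drywall = 15; EF_Drywall = 15+14 = 29
ES_Painting = max(EF_HVAC install=15, EF_Insulation=13) = 15; EF_Painting = 15+10 = 25
ES_Flooring = 29; EF_Flooring = 29+8 = 37
ES_Trim work = max(EF_HVAC install=15, EF_Drywall=29) = 29; EF_Trim work = 29+5 = 34
ES_Final inspection = max(EF_Plumbing rough-in=10, EF_Painting=25, EF_Flooring=37, EF_Trim work=34) = 37; EF_Final inspection = 37+6 = 43
Expected project duration μ = 43 weeks. Critical path: HVAC install → Drywall → Flooring → Final inspection.

Variance along critical path = 4.000 + 4.000 + 2.778 + 2.778 = 13.556; σ = 3.682 weeks.
D = μ + z·σ = 43 + 1.282·3.682 = 47.7 weeks

47.7 weeks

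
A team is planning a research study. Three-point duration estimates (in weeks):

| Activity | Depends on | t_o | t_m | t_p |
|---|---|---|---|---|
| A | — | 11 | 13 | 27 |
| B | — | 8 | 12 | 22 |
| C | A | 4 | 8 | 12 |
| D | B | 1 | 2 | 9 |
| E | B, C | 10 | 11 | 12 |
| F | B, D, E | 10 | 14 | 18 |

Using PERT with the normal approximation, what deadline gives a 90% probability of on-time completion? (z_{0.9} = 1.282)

te_A = (11 + 4·13 + 27)/6 = 90/6 = 15; σ²_A = ((27−11)/6)² = 7.111
te_B = (8 + 4·12 + 22)/6 = 78/6 = 13; σ²_B = ((22−8)/6)² = 5.444
te_C = (4 + 4·8 + 12)/6 = 48/6 = 8; σ²_C = ((12−4)/6)² = 1.778
te_D = (1 + 4·2 + 9)/6 = 18/6 = 3; σ²_D = ((9−1)/6)² = 1.778
te_E = (10 + 4·11 + 12)/6 = 66/6 = 11; σ²_E = ((12−10)/6)² = 0.111
te_F = (10 + 4·14 + 18)/6 = 84/6 = 14; σ²_F = ((18−10)/6)² = 1.778

Forward pass:
ES_A = 0; EF_A = 15
ES_B = 0; EF_B = 13
ES_C = 15; EF_C = 15+8 = 23
ES_D = 13; EF_D = 13+3 = 16
ES_E = max(EF_B=13, EF_C=23) = 23; EF_E = 23+11 = 34
ES_F = max(EF_B=13, EF_D=16, EF_E=34) = 34; EF_F = 34+14 = 48
Expected project duration μ = 48 weeks. Critical path: A → C → E → F.

Variance along critical path = 7.111 + 1.778 + 0.111 + 1.778 = 10.778; σ = 3.283 weeks.
D = μ + z·σ = 48 + 1.282·3.283 = 52.2 weeks

52.2 weeks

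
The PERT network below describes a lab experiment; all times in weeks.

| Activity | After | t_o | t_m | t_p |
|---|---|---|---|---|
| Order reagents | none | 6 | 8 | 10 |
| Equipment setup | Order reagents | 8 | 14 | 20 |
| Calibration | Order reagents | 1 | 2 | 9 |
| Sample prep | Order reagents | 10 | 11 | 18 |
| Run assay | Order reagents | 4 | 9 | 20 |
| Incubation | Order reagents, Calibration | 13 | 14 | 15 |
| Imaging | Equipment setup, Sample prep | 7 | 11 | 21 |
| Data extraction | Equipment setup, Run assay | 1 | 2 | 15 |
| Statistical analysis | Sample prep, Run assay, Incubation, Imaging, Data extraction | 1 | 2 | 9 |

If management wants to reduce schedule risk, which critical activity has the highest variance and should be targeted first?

te_Order reagents = (6 + 4·8 + 10)/6 = 48/6 = 8; σ²_Order reagents = ((10−6)/6)² = 0.444
te_Equipment setup = (8 + 4·14 + 20)/6 = 84/6 = 14; σ²_Equipment setup = ((20−8)/6)² = 4.000
te_Calibration = (1 + 4·2 + 9)/6 = 18/6 = 3; σ²_Calibration = ((9−1)/6)² = 1.778
te_Sample prep = (10 + 4·11 + 18)/6 = 72/6 = 12; σ²_Sample prep = ((18−10)/6)² = 1.778
te_Run assay = (4 + 4·9 + 20)/6 = 60/6 = 10; σ²_Run assay = ((20−4)/6)² = 7.111
te_Incubation = (13 + 4·14 + 15)/6 = 84/6 = 14; σ²_Incubation = ((15−13)/6)² = 0.111
te_Imaging = (7 + 4·11 + 21)/6 = 72/6 = 12; σ²_Imaging = ((21−7)/6)² = 5.444
te_Data extraction = (1 + 4·2 + 15)/6 = 24/6 = 4; σ²_Data extraction = ((15−1)/6)² = 5.444
te_Statistical analysis = (1 + 4·2 + 9)/6 = 18/6 = 3; σ²_Statistical analysis = ((9−1)/6)² = 1.778

Forward pass:
ES_Order reagents = 0; EF_Order reagents = 8
ES_Equipment setup = 8; EF_Equipment setup = 8+14 = 22
ES_Calibration = 8; EF_Calibration = 8+3 = 11
ES_Sample prep = 8; EF_Sample prep = 8+12 = 20
ES_Run assay = 8; EF_Run assay = 8+10 = 18
ES_Incubation = max(EF_Order reagents=8, EF_Calibration=11) = 11; EF_Incubation = 11+14 = 25
ES_Imaging = max(EF_Equipment setup=22, EF_Sample prep=20) = 22; EF_Imaging = 22+12 = 34
ES_Data extraction = max(EF_Equipment setup=22, EF_Run assay=18) = 22; EF_Data extraction = 22+4 = 26
ES_Statistical analysis = max(EF_Sample prep=20, EF_Run assay=18, EF_Incubation=25, EF_Imaging=34, EF_Data extraction=26) = 34; EF_Statistical analysis = 34+3 = 37
Expected project duration μ = 37 weeks. Critical path: Order reagents → Equipment setup → Imaging → Statistical analysis.

Variances on critical path: σ²_Order reagents=0.444, σ²_Equipment setup=4.000, σ²_Imaging=5.444, σ²_Statistical analysis=1.778.
Largest is σ²_Imaging = 5.444.

Imaging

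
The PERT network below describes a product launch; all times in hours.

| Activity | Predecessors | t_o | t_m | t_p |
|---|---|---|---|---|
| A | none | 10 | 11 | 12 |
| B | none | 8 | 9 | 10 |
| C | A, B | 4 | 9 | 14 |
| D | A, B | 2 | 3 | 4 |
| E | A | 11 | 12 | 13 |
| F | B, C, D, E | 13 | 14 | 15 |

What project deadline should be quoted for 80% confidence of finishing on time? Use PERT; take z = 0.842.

te_A = (10 + 4·11 + 12)/6 = 66/6 = 11; σ²_A = ((12−10)/6)² = 0.111
te_B = (8 + 4·9 + 10)/6 = 54/6 = 9; σ²_B = ((10−8)/6)² = 0.111
te_C = (4 + 4·9 + 14)/6 = 54/6 = 9; σ²_C = ((14−4)/6)² = 2.778
te_D = (2 + 4·3 + 4)/6 = 18/6 = 3; σ²_D = ((4−2)/6)² = 0.111
te_E = (11 + 4·12 + 13)/6 = 72/6 = 12; σ²_E = ((13−11)/6)² = 0.111
te_F = (13 + 4·14 + 15)/6 = 84/6 = 14; σ²_F = ((15−13)/6)² = 0.111

Forward pass:
ES_A = 0; EF_A = 11
ES_B = 0; EF_B = 9
ES_C = max(EF_A=11, EF_B=9) = 11; EF_C = 11+9 = 20
ES_D = max(EF_A=11, EF_B=9) = 11; EF_D = 11+3 = 14
ES_E = 11; EF_E = 11+12 = 23
ES_F = max(EF_B=9, EF_C=20, EF_D=14, EF_E=23) = 23; EF_F = 23+14 = 37
Expected project duration μ = 37 hours. Critical path: A → E → F.

Variance along critical path = 0.111 + 0.111 + 0.111 = 0.333; σ = 0.577 hours.
D = μ + z·σ = 37 + 0.842·0.577 = 37.5 hours

37.5 hours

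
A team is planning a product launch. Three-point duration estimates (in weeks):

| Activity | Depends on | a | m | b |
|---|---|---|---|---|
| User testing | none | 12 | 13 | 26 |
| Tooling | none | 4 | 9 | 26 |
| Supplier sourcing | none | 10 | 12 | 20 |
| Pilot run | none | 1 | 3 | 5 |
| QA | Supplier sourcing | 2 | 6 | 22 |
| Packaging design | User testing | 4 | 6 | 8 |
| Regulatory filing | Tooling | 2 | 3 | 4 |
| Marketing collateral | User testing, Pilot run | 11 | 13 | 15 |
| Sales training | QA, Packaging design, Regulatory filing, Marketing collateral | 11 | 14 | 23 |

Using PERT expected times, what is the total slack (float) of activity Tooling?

te_User testing = (12 + 4·13 + 26)/6 = 90/6 = 15
te_Tooling = (4 + 4·9 + 26)/6 = 66/6 = 11
te_Supplier sourcing = (10 + 4·12 + 20)/6 = 78/6 = 13
te_Pilot run = (1 + 4·3 + 5)/6 = 18/6 = 3
te_QA = (2 + 4·6 + 22)/6 = 48/6 = 8
te_Packaging design = (4 + 4·6 + 8)/6 = 36/6 = 6
te_Regulatory filing = (2 + 4·3 + 4)/6 = 18/6 = 3
te_Marketing collateral = (11 + 4·13 + 15)/6 = 78/6 = 13
te_Sales training = (11 + 4·14 + 23)/6 = 90/6 = 15

Forward pass:
ES_User testing = 0; EF_User testing = 15
ES_Tooling = 0; EF_Tooling = 11
ES_Supplier sourcing = 0; EF_Supplier sourcing = 13
ES_Pilot run = 0; EF_Pilot run = 3
ES_QA = 13; EF_QA = 13+8 = 21
ES_Packaging design = 15; EF_Packaging design = 15+6 = 21
ES_Regulatory filing = 11; EF_Regulatory filing = 11+3 = 14
ES_Marketing collateral = max(EF_User testing=15, EF_Pilot run=3) = 15; EF_Marketing collateral = 15+13 = 28
ES_Sales training = max(EF_QA=21, EF_Packaging design=21, EF_Regulatory filing=14, EF_Marketing collateral=28) = 28; EF_Sales training = 28+15 = 43
Expected project duration μ = 43 weeks. Critical path: User testing → Marketing collateral → Sales training.

Backward pass:
LF_Sales training = 43; LS_Sales training = 43−15 = 28
LF_Marketing collateral = LS_Sales training = 28; LS_Marketing collateral = 28−13 = 15
LF_Regulatory filing = LS_Sales training = 28; LS_Regulatory filing = 28−3 = 25
LF_Packaging design = LS_Sales training = 28; LS_Packaging design = 28−6 = 22
LF_QA = LS_Sales training = 28; LS_QA = 28−8 = 20
LF_Pilot run = LS_Marketing collateral = 15; LS_Pilot run = 15−3 = 12
LF_Supplier sourcing = LS_QA = 20; LS_Supplier sourcing = 20−13 = 7
LF_Tooling = LS_Regulatory filing = 25; LS_Tooling = 25−11 = 14
LF_User testing = min(LS_Packaging design=22, LS_Marketing collateral=15) = 15; LS_User testing = 15−15 = 0
Slack_Tooling = LS_Tooling − ES_Tooling = 14 − 0 = 14

14 weeks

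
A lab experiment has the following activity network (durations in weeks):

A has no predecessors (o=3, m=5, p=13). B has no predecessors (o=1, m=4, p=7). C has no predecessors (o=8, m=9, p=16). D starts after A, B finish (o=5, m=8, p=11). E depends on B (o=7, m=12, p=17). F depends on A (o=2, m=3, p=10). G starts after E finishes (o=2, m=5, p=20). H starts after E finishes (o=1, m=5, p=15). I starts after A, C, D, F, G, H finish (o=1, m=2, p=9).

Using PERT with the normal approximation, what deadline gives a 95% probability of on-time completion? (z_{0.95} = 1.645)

32.3 weeks

te_A = (3 + 4·5 + 13)/6 = 36/6 = 6; σ²_A = ((13−3)/6)² = 2.778
te_B = (1 + 4·4 + 7)/6 = 24/6 = 4; σ²_B = ((7−1)/6)² = 1.000
te_C = (8 + 4·9 + 16)/6 = 60/6 = 10; σ²_C = ((16−8)/6)² = 1.778
te_D = (5 + 4·8 + 11)/6 = 48/6 = 8; σ²_D = ((11−5)/6)² = 1.000
te_E = (7 + 4·12 + 17)/6 = 72/6 = 12; σ²_E = ((17−7)/6)² = 2.778
te_F = (2 + 4·3 + 10)/6 = 24/6 = 4; σ²_F = ((10−2)/6)² = 1.778
te_G = (2 + 4·5 + 20)/6 = 42/6 = 7; σ²_G = ((20−2)/6)² = 9.000
te_H = (1 + 4·5 + 15)/6 = 36/6 = 6; σ²_H = ((15−1)/6)² = 5.444
te_I = (1 + 4·2 + 9)/6 = 18/6 = 3; σ²_I = ((9−1)/6)² = 1.778

Forward pass:
ES_A = 0; EF_A = 6
ES_B = 0; EF_B = 4
ES_C = 0; EF_C = 10
ES_D = max(EF_A=6, EF_B=4) = 6; EF_D = 6+8 = 14
ES_E = 4; EF_E = 4+12 = 16
ES_F = 6; EF_F = 6+4 = 10
ES_G = 16; EF_G = 16+7 = 23
ES_H = 16; EF_H = 16+6 = 22
ES_I = max(EF_A=6, EF_C=10, EF_D=14, EF_F=10, EF_G=23, EF_H=22) = 23; EF_I = 23+3 = 26
Expected project duration μ = 26 weeks. Critical path: B → E → G → I.

Variance along critical path = 1.000 + 2.778 + 9.000 + 1.778 = 14.556; σ = 3.815 weeks.
D = μ + z·σ = 26 + 1.645·3.815 = 32.3 weeks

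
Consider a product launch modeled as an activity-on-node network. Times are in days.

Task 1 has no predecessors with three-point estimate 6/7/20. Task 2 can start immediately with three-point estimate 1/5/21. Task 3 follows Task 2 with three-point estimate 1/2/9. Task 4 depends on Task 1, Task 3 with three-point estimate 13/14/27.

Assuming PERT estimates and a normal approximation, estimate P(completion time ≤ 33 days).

0.949

te_Task 1 = (6 + 4·7 + 20)/6 = 54/6 = 9; σ²_Task 1 = ((20−6)/6)² = 5.444
te_Task 2 = (1 + 4·5 + 21)/6 = 42/6 = 7; σ²_Task 2 = ((21−1)/6)² = 11.111
te_Task 3 = (1 + 4·2 + 9)/6 = 18/6 = 3; σ²_Task 3 = ((9−1)/6)² = 1.778
te_Task 4 = (13 + 4·14 + 27)/6 = 96/6 = 16; σ²_Task 4 = ((27−13)/6)² = 5.444

Forward pass:
ES_Task 1 = 0; EF_Task 1 = 9
ES_Task 2 = 0; EF_Task 2 = 7
ES_Task 3 = 7; EF_Task 3 = 7+3 = 10
ES_Task 4 = max(EF_Task 1=9, EF_Task 3=10) = 10; EF_Task 4 = 10+16 = 26
Expected project duration μ = 26 days. Critical path: Task 2 → Task 3 → Task 4.

Variance along critical path = 11.111 + 1.778 + 5.444 = 18.333; σ = √18.333 = 4.282 days.
Z = (33 − 26) / 4.282 = 1.635
P(T ≤ 33) = Φ(1.635) ≈ 0.949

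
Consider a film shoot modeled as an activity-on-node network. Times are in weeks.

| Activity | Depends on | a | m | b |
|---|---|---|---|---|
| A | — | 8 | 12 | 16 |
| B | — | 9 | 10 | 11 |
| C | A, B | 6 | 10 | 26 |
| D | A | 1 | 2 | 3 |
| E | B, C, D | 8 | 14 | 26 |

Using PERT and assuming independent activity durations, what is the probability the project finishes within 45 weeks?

0.900

te_A = (8 + 4·12 + 16)/6 = 72/6 = 12; σ²_A = ((16−8)/6)² = 1.778
te_B = (9 + 4·10 + 11)/6 = 60/6 = 10; σ²_B = ((11−9)/6)² = 0.111
te_C = (6 + 4·10 + 26)/6 = 72/6 = 12; σ²_C = ((26−6)/6)² = 11.111
te_D = (1 + 4·2 + 3)/6 = 12/6 = 2; σ²_D = ((3−1)/6)² = 0.111
te_E = (8 + 4·14 + 26)/6 = 90/6 = 15; σ²_E = ((26−8)/6)² = 9.000

Forward pass:
ES_A = 0; EF_A = 12
ES_B = 0; EF_B = 10
ES_C = max(EF_A=12, EF_B=10) = 12; EF_C = 12+12 = 24
ES_D = 12; EF_D = 12+2 = 14
ES_E = max(EF_B=10, EF_C=24, EF_D=14) = 24; EF_E = 24+15 = 39
Expected project duration μ = 39 weeks. Critical path: A → C → E.

Variance along critical path = 1.778 + 11.111 + 9.000 = 21.889; σ = √21.889 = 4.679 weeks.
Z = (45 − 39) / 4.679 = 1.282
P(T ≤ 45) = Φ(1.282) ≈ 0.900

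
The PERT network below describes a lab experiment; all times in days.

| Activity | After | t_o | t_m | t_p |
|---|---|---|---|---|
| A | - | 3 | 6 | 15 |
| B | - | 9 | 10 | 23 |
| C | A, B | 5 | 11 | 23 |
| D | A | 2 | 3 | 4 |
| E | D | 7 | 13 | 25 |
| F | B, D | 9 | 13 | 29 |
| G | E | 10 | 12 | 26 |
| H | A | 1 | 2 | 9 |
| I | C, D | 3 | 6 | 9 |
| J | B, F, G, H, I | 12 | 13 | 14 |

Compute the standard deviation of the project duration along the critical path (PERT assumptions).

4.51 days

te_A = (3 + 4·6 + 15)/6 = 42/6 = 7; σ²_A = ((15−3)/6)² = 4.000
te_B = (9 + 4·10 + 23)/6 = 72/6 = 12; σ²_B = ((23−9)/6)² = 5.444
te_C = (5 + 4·11 + 23)/6 = 72/6 = 12; σ²_C = ((23−5)/6)² = 9.000
te_D = (2 + 4·3 + 4)/6 = 18/6 = 3; σ²_D = ((4−2)/6)² = 0.111
te_E = (7 + 4·13 + 25)/6 = 84/6 = 14; σ²_E = ((25−7)/6)² = 9.000
te_F = (9 + 4·13 + 29)/6 = 90/6 = 15; σ²_F = ((29−9)/6)² = 11.111
te_G = (10 + 4·12 + 26)/6 = 84/6 = 14; σ²_G = ((26−10)/6)² = 7.111
te_H = (1 + 4·2 + 9)/6 = 18/6 = 3; σ²_H = ((9−1)/6)² = 1.778
te_I = (3 + 4·6 + 9)/6 = 36/6 = 6; σ²_I = ((9−3)/6)² = 1.000
te_J = (12 + 4·13 + 14)/6 = 78/6 = 13; σ²_J = ((14−12)/6)² = 0.111

Forward pass:
ES_A = 0; EF_A = 7
ES_B = 0; EF_B = 12
ES_C = max(EF_A=7, EF_B=12) = 12; EF_C = 12+12 = 24
ES_D = 7; EF_D = 7+3 = 10
ES_E = 10; EF_E = 10+14 = 24
ES_F = max(EF_B=12, EF_D=10) = 12; EF_F = 12+15 = 27
ES_G = 24; EF_G = 24+14 = 38
ES_H = 7; EF_H = 7+3 = 10
ES_I = max(EF_C=24, EF_D=10) = 24; EF_I = 24+6 = 30
ES_J = max(EF_B=12, EF_F=27, EF_G=38, EF_H=10, EF_I=30) = 38; EF_J = 38+13 = 51
Expected project duration μ = 51 days. Critical path: A → D → E → G → J.

Variance along critical path = 4.000 + 0.111 + 9.000 + 7.111 + 0.111 = 20.333
σ = √20.333 = 4.509 days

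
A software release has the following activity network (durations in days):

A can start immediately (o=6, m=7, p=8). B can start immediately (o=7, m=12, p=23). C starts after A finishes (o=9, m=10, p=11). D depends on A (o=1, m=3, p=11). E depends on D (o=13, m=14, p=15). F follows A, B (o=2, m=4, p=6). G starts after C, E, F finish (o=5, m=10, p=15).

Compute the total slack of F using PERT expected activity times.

te_A = (6 + 4·7 + 8)/6 = 42/6 = 7
te_B = (7 + 4·12 + 23)/6 = 78/6 = 13
te_C = (9 + 4·10 + 11)/6 = 60/6 = 10
te_D = (1 + 4·3 + 11)/6 = 24/6 = 4
te_E = (13 + 4·14 + 15)/6 = 84/6 = 14
te_F = (2 + 4·4 + 6)/6 = 24/6 = 4
te_G = (5 + 4·10 + 15)/6 = 60/6 = 10

Forward pass:
ES_A = 0; EF_A = 7
ES_B = 0; EF_B = 13
ES_C = 7; EF_C = 7+10 = 17
ES_D = 7; EF_D = 7+4 = 11
ES_E = 11; EF_E = 11+14 = 25
ES_F = max(EF_A=7, EF_B=13) = 13; EF_F = 13+4 = 17
ES_G = max(EF_C=17, EF_E=25, EF_F=17) = 25; EF_G = 25+10 = 35
Expected project duration μ = 35 days. Critical path: A → D → E → G.

Backward pass:
LF_G = 35; LS_G = 35−10 = 25
LF_F = LS_G = 25; LS_F = 25−4 = 21
LF_E = LS_G = 25; LS_E = 25−14 = 11
LF_D = LS_E = 11; LS_D = 11−4 = 7
LF_C = LS_G = 25; LS_C = 25−10 = 15
LF_B = LS_F = 21; LS_B = 21−13 = 8
LF_A = min(LS_C=15, LS_D=7, LS_F=21) = 7; LS_A = 7−7 = 0
Slack_F = LS_F − ES_F = 21 − 13 = 8

8 days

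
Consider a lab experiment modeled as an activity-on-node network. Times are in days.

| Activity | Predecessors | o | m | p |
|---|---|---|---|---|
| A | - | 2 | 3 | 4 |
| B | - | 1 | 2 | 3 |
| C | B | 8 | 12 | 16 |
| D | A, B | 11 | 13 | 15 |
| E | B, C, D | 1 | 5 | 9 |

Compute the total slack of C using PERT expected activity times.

te_A = (2 + 4·3 + 4)/6 = 18/6 = 3
te_B = (1 + 4·2 + 3)/6 = 12/6 = 2
te_C = (8 + 4·12 + 16)/6 = 72/6 = 12
te_D = (11 + 4·13 + 15)/6 = 78/6 = 13
te_E = (1 + 4·5 + 9)/6 = 30/6 = 5

Forward pass:
ES_A = 0; EF_A = 3
ES_B = 0; EF_B = 2
ES_C = 2; EF_C = 2+12 = 14
ES_D = max(EF_A=3, EF_B=2) = 3; EF_D = 3+13 = 16
ES_E = max(EF_B=2, EF_C=14, EF_D=16) = 16; EF_E = 16+5 = 21
Expected project duration μ = 21 days. Critical path: A → D → E.

Backward pass:
LF_E = 21; LS_E = 21−5 = 16
LF_D = LS_E = 16; LS_D = 16−13 = 3
LF_C = LS_E = 16; LS_C = 16−12 = 4
LF_B = min(LS_C=4, LS_D=3, LS_E=16) = 3; LS_B = 3−2 = 1
LF_A = LS_D = 3; LS_A = 3−3 = 0
Slack_C = LS_C − ES_C = 4 − 2 = 2

2 days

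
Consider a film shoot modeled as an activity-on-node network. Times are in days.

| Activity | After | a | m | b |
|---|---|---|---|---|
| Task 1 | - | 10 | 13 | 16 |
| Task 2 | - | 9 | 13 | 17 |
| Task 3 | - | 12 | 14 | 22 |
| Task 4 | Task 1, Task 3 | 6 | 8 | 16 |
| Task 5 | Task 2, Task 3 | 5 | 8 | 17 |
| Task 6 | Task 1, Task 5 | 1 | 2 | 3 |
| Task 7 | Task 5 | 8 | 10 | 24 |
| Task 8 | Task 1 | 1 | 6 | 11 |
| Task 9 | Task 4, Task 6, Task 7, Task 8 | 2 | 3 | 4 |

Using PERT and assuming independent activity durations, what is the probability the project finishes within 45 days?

te_Task 1 = (10 + 4·13 + 16)/6 = 78/6 = 13; σ²_Task 1 = ((16−10)/6)² = 1.000
te_Task 2 = (9 + 4·13 + 17)/6 = 78/6 = 13; σ²_Task 2 = ((17−9)/6)² = 1.778
te_Task 3 = (12 + 4·14 + 22)/6 = 90/6 = 15; σ²_Task 3 = ((22−12)/6)² = 2.778
te_Task 4 = (6 + 4·8 + 16)/6 = 54/6 = 9; σ²_Task 4 = ((16−6)/6)² = 2.778
te_Task 5 = (5 + 4·8 + 17)/6 = 54/6 = 9; σ²_Task 5 = ((17−5)/6)² = 4.000
te_Task 6 = (1 + 4·2 + 3)/6 = 12/6 = 2; σ²_Task 6 = ((3−1)/6)² = 0.111
te_Task 7 = (8 + 4·10 + 24)/6 = 72/6 = 12; σ²_Task 7 = ((24−8)/6)² = 7.111
te_Task 8 = (1 + 4·6 + 11)/6 = 36/6 = 6; σ²_Task 8 = ((11−1)/6)² = 2.778
te_Task 9 = (2 + 4·3 + 4)/6 = 18/6 = 3; σ²_Task 9 = ((4−2)/6)² = 0.111

Forward pass:
ES_Task 1 = 0; EF_Task 1 = 13
ES_Task 2 = 0; EF_Task 2 = 13
ES_Task 3 = 0; EF_Task 3 = 15
ES_Task 4 = max(EF_Task 1=13, EF_Task 3=15) = 15; EF_Task 4 = 15+9 = 24
ES_Task 5 = max(EF_Task 2=13, EF_Task 3=15) = 15; EF_Task 5 = 15+9 = 24
ES_Task 6 = max(EF_Task 1=13, EF_Task 5=24) = 24; EF_Task 6 = 24+2 = 26
ES_Task 7 = 24; EF_Task 7 = 24+12 = 36
ES_Task 8 = 13; EF_Task 8 = 13+6 = 19
ES_Task 9 = max(EF_Task 4=24, EF_Task 6=26, EF_Task 7=36, EF_Task 8=19) = 36; EF_Task 9 = 36+3 = 39
Expected project duration μ = 39 days. Critical path: Task 3 → Task 5 → Task 7 → Task 9.

Variance along critical path = 2.778 + 4.000 + 7.111 + 0.111 = 14.000; σ = √14.000 = 3.742 days.
Z = (45 − 39) / 3.742 = 1.604
P(T ≤ 45) = Φ(1.604) ≈ 0.946

0.946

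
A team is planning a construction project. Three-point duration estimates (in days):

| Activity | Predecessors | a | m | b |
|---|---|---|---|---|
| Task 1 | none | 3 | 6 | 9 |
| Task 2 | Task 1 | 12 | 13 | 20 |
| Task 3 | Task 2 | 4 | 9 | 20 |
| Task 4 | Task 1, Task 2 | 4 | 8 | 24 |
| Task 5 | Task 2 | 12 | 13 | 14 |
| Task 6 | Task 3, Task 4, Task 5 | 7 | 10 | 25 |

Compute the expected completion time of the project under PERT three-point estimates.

45 days

te_Task 1 = (3 + 4·6 + 9)/6 = 36/6 = 6
te_Task 2 = (12 + 4·13 + 20)/6 = 84/6 = 14
te_Task 3 = (4 + 4·9 + 20)/6 = 60/6 = 10
te_Task 4 = (4 + 4·8 + 24)/6 = 60/6 = 10
te_Task 5 = (12 + 4·13 + 14)/6 = 78/6 = 13
te_Task 6 = (7 + 4·10 + 25)/6 = 72/6 = 12

Forward pass:
ES_Task 1 = 0; EF_Task 1 = 6
ES_Task 2 = 6; EF_Task 2 = 6+14 = 20
ES_Task 3 = 20; EF_Task 3 = 20+10 = 30
ES_Task 4 = max(EF_Task 1=6, EF_Task 2=20) = 20; EF_Task 4 = 20+10 = 30
ES_Task 5 = 20; EF_Task 5 = 20+13 = 33
ES_Task 6 = max(EF_Task 3=30, EF_Task 4=30, EF_Task 5=33) = 33; EF_Task 6 = 33+12 = 45
Expected project duration μ = 45 days. Critical path: Task 1 → Task 2 → Task 5 → Task 6.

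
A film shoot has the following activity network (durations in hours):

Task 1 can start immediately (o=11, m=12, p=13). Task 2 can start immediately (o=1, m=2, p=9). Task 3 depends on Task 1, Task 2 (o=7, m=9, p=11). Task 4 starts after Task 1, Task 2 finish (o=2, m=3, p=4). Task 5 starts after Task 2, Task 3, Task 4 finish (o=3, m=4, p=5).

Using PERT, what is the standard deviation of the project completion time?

te_Task 1 = (11 + 4·12 + 13)/6 = 72/6 = 12; σ²_Task 1 = ((13−11)/6)² = 0.111
te_Task 2 = (1 + 4·2 + 9)/6 = 18/6 = 3; σ²_Task 2 = ((9−1)/6)² = 1.778
te_Task 3 = (7 + 4·9 + 11)/6 = 54/6 = 9; σ²_Task 3 = ((11−7)/6)² = 0.444
te_Task 4 = (2 + 4·3 + 4)/6 = 18/6 = 3; σ²_Task 4 = ((4−2)/6)² = 0.111
te_Task 5 = (3 + 4·4 + 5)/6 = 24/6 = 4; σ²_Task 5 = ((5−3)/6)² = 0.111

Forward pass:
ES_Task 1 = 0; EF_Task 1 = 12
ES_Task 2 = 0; EF_Task 2 = 3
ES_Task 3 = max(EF_Task 1=12, EF_Task 2=3) = 12; EF_Task 3 = 12+9 = 21
ES_Task 4 = max(EF_Task 1=12, EF_Task 2=3) = 12; EF_Task 4 = 12+3 = 15
ES_Task 5 = max(EF_Task 2=3, EF_Task 3=21, EF_Task 4=15) = 21; EF_Task 5 = 21+4 = 25
Expected project duration μ = 25 hours. Critical path: Task 1 → Task 3 → Task 5.

Variance along critical path = 0.111 + 0.444 + 0.111 = 0.667
σ = √0.667 = 0.816 hours

0.82 hours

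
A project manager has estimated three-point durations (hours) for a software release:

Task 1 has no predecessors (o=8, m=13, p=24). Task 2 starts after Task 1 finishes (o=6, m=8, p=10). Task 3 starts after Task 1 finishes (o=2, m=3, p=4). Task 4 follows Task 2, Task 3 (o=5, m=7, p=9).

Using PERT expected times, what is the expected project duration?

29 hours

te_Task 1 = (8 + 4·13 + 24)/6 = 84/6 = 14
te_Task 2 = (6 + 4·8 + 10)/6 = 48/6 = 8
te_Task 3 = (2 + 4·3 + 4)/6 = 18/6 = 3
te_Task 4 = (5 + 4·7 + 9)/6 = 42/6 = 7

Forward pass:
ES_Task 1 = 0; EF_Task 1 = 14
ES_Task 2 = 14; EF_Task 2 = 14+8 = 22
ES_Task 3 = 14; EF_Task 3 = 14+3 = 17
ES_Task 4 = max(EF_Task 2=22, EF_Task 3=17) = 22; EF_Task 4 = 22+7 = 29
Expected project duration μ = 29 hours. Critical path: Task 1 → Task 2 → Task 4.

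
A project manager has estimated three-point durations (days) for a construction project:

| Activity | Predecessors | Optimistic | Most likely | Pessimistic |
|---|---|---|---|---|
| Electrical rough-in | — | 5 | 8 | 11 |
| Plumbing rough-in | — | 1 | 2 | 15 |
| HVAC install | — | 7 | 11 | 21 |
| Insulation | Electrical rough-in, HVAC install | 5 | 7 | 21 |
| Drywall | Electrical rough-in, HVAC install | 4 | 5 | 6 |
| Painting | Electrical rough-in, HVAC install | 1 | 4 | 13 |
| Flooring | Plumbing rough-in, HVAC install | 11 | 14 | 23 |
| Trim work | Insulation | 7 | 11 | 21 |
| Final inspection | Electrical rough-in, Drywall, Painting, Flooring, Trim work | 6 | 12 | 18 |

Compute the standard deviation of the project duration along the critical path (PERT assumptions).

te_Electrical rough-in = (5 + 4·8 + 11)/6 = 48/6 = 8; σ²_Electrical rough-in = ((11−5)/6)² = 1.000
te_Plumbing rough-in = (1 + 4·2 + 15)/6 = 24/6 = 4; σ²_Plumbing rough-in = ((15−1)/6)² = 5.444
te_HVAC install = (7 + 4·11 + 21)/6 = 72/6 = 12; σ²_HVAC install = ((21−7)/6)² = 5.444
te_Insulation = (5 + 4·7 + 21)/6 = 54/6 = 9; σ²_Insulation = ((21−5)/6)² = 7.111
te_Drywall = (4 + 4·5 + 6)/6 = 30/6 = 5; σ²_Drywall = ((6−4)/6)² = 0.111
te_Painting = (1 + 4·4 + 13)/6 = 30/6 = 5; σ²_Painting = ((13−1)/6)² = 4.000
te_Flooring = (11 + 4·14 + 23)/6 = 90/6 = 15; σ²_Flooring = ((23−11)/6)² = 4.000
te_Trim work = (7 + 4·11 + 21)/6 = 72/6 = 12; σ²_Trim work = ((21−7)/6)² = 5.444
te_Final inspection = (6 + 4·12 + 18)/6 = 72/6 = 12; σ²_Final inspection = ((18−6)/6)² = 4.000

Forward pass:
ES_Electrical rough-in = 0; EF_Electrical rough-in = 8
ES_Plumbing rough-in = 0; EF_Plumbing rough-in = 4
ES_HVAC install = 0; EF_HVAC install = 12
ES_Insulation = max(EF_Electrical rough-in=8, EF_HVAC install=12) = 12; EF_Insulation = 12+9 = 21
ES_Drywall = max(EF_Electrical rough-in=8, EF_HVAC install=12) = 12; EF_Drywall = 12+5 = 17
ES_Painting = max(EF_Electrical rough-in=8, EF_HVAC install=12) = 12; EF_Painting = 12+5 = 17
ES_Flooring = max(EF_Plumbing rough-in=4, EF_HVAC install=12) = 12; EF_Flooring = 12+15 = 27
ES_Trim work = 21; EF_Trim work = 21+12 = 33
ES_Final inspection = max(EF_Electrical rough-in=8, EF_Drywall=17, EF_Painting=17, EF_Flooring=27, EF_Trim work=33) = 33; EF_Final inspection = 33+12 = 45
Expected project duration μ = 45 days. Critical path: HVAC install → Insulation → Trim work → Final inspection.

Variance along critical path = 5.444 + 7.111 + 5.444 + 4.000 = 22.000
σ = √22.000 = 4.690 days

4.69 days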